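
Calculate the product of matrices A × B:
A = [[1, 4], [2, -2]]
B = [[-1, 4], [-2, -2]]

Matrix multiplication:
C[0][0] = 1×-1 + 4×-2 = -9
C[0][1] = 1×4 + 4×-2 = -4
C[1][0] = 2×-1 + -2×-2 = 2
C[1][1] = 2×4 + -2×-2 = 12
Result: [[-9, -4], [2, 12]]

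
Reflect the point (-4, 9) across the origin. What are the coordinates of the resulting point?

Reflection across origin: (-4, 9) → (4, -9)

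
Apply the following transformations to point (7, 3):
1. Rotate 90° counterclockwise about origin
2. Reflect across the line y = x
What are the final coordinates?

Step 1: Rotate 90° → (-3, 7)
Step 2: Reflect across line y = x → (7, -3)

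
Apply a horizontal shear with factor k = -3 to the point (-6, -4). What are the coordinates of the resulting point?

Shear matrix for horizontal shear with factor k = -3:
[[1, -3], [0, 1]]
Result: (-6, -4) → (6, -4)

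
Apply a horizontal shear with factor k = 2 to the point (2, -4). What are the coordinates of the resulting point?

Shear matrix for horizontal shear with factor k = 2:
[[1, 2], [0, 1]]
Result: (2, -4) → (-6, -4)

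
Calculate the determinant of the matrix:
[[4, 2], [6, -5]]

For a 2×2 matrix [[a, b], [c, d]], det = ad - bc
det = (4)(-5) - (2)(6) = -20 - 12 = -32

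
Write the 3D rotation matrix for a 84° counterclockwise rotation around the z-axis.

Rotation matrix for counterclockwise 84° around z-axis:
cos(84°) = 0.1045, sin(84°) = 0.9945
Result: [[0.1045, -0.9945, 0], [0.9945, 0.1045, 0], [0, 0, 1]]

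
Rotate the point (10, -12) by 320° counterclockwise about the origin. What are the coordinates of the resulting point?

Rotation matrix for 320°: [[cos 320°, -sin 320°], [sin 320°, cos 320°]] ≈ [[0.766044, 0.642788], [-0.642788, 0.766044]]
[[0.766044, 0.642788], [-0.642788, 0.766044]] × [10, -12]ᵀ ≈ [-0.0530, -15.6204]ᵀ
Result: (-0.0530, -15.6204)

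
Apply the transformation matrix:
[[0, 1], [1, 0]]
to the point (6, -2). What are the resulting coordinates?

Matrix multiplication:
[[0, 1], [1, 0]] × [6, -2]ᵀ
= [(0)(6) + (1)(-2), (1)(6) + (0)(-2)]ᵀ
= [-2, 6]ᵀ
Result: (-2, 6)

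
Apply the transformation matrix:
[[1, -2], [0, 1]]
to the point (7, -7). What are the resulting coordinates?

Matrix multiplication:
[[1, -2], [0, 1]] × [7, -7]ᵀ
= [(1)(7) + (-2)(-7), (0)(7) + (1)(-7)]ᵀ
= [21, -7]ᵀ
Result: (21, -7)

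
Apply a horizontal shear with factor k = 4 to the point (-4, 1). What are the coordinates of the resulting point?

Shear matrix for horizontal shear with factor k = 4:
[[1, 4], [0, 1]]
Result: (-4, 1) → (0, 1)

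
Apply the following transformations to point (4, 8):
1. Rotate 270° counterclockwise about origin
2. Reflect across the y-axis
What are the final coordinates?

Step 1: Rotate 270° → (8, -4)
Step 2: Reflect across y-axis → (-8, -4)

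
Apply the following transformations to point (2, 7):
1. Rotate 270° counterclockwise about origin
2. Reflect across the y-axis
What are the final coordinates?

Step 1: Rotate 270° → (7, -2)
Step 2: Reflect across y-axis → (-7, -2)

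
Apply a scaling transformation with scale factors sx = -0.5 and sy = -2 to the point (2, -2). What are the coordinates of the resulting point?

Scaling matrix:
[[-0.50, 0], [0, -2]]
Result: (2 × -0.5, -2 × -2) = (-1, 4)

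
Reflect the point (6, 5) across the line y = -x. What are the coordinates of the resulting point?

Reflection across line y = -x: (6, 5) → (-5, -6)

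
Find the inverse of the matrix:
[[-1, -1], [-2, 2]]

For [[a,b],[c,d]], inverse = (1/det)·[[d,-b],[-c,a]]
det = (-1)(2) - (-1)(-2) = -2 - 2 = -4
Inverse = (1/-4)·[[2, 1], [2, -1]]
= [[-1/2, -1/4], [-1/2, 1/4]]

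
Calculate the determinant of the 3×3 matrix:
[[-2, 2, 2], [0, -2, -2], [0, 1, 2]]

Expansion along first row:
det = -2·det([[-2,-2],[1,2]]) - 2·det([[0,-2],[0,2]]) + 2·det([[0,-2],[0,1]])
    = -2·(-2·2 - -2·1) - 2·(0·2 - -2·0) + 2·(0·1 - -2·0)
    = -2·-2 - 2·0 + 2·0
    = 4 + 0 + 0 = 4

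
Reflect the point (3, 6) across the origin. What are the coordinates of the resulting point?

Reflection across origin: (3, 6) → (-3, -6)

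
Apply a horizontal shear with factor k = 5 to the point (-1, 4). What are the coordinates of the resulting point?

Shear matrix for horizontal shear with factor k = 5:
[[1, 5], [0, 1]]
Result: (-1, 4) → (19, 4)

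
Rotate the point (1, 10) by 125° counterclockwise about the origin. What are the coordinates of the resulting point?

Rotation matrix for 125°: [[cos 125°, -sin 125°], [sin 125°, cos 125°]] ≈ [[-0.573576, -0.819152], [0.819152, -0.573576]]
[[-0.573576, -0.819152], [0.819152, -0.573576]] × [1, 10]ᵀ ≈ [-8.7651, -4.9166]ᵀ
Result: (-8.7651, -4.9166)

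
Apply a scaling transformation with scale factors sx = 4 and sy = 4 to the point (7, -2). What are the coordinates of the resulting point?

Scaling matrix:
[[4, 0], [0, 4]]
Result: (7 × 4, -2 × 4) = (28, -8)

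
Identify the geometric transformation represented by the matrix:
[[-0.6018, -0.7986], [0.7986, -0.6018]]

This matrix represents: rotation by 127° counterclockwise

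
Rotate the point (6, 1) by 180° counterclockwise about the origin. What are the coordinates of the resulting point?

Rotation matrix for 180°: [[cos 180°, -sin 180°], [sin 180°, cos 180°]] = [[-1, 0], [0, -1]]
[[-1, 0], [0, -1]] × [6, 1]ᵀ = [-6, -1]ᵀ
Result: (-6, -1)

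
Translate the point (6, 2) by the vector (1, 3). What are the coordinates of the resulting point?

Translation by (1, 3) (homogeneous matrix [[1, 0, 1], [0, 1, 3], [0, 0, 1]]):
x' = 6 + 1 = 7
y' = 2 + 3 = 5
Result: (7, 5)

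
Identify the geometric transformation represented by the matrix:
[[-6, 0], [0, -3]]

This matrix represents: non-uniform scaling by sx = -6, sy = -3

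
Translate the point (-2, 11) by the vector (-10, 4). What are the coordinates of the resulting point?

Translation by (-10, 4) (homogeneous matrix [[1, 0, -10], [0, 1, 4], [0, 0, 1]]):
x' = -2 + -10 = -12
y' = 11 + 4 = 15
Result: (-12, 15)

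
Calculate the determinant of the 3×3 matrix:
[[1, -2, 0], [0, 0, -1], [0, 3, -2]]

Expansion along first row:
det = 1·det([[0,-1],[3,-2]]) - -2·det([[0,-1],[0,-2]]) + 0·det([[0,0],[0,3]])
    = 1·(0·-2 - -1·3) - -2·(0·-2 - -1·0) + 0·(0·3 - 0·0)
    = 1·3 - -2·0 + 0·0
    = 3 + 0 + 0 = 3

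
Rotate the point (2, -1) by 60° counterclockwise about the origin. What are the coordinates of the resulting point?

Rotation matrix for 60°: [[cos 60°, -sin 60°], [sin 60°, cos 60°]] ≈ [[0.500000, -0.866025], [0.866025, 0.500000]]
[[0.500000, -0.866025], [0.866025, 0.500000]] × [2, -1]ᵀ ≈ [1.8660, 1.2321]ᵀ
Result: (1.8660, 1.2321)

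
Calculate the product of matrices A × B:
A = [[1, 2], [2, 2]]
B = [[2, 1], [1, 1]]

Matrix multiplication:
C[0][0] = 1×2 + 2×1 = 4
C[0][1] = 1×1 + 2×1 = 3
C[1][0] = 2×2 + 2×1 = 6
C[1][1] = 2×1 + 2×1 = 4
Result: [[4, 3], [6, 4]]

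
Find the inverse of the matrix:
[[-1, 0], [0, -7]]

For [[a,b],[c,d]], inverse = (1/det)·[[d,-b],[-c,a]]
det = (-1)(-7) - (0)(0) = 7 - 0 = 7
Inverse = (1/7)·[[-7, 0], [0, -1]]
= [[-1, 0], [0, -1/7]]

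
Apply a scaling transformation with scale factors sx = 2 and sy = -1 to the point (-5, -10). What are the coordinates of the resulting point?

Scaling matrix:
[[2, 0], [0, -1]]
Result: (-5 × 2, -10 × -1) = (-10, 10)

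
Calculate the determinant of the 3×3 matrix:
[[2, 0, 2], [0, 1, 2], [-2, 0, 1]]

Expansion along first row:
det = 2·det([[1,2],[0,1]]) - 0·det([[0,2],[-2,1]]) + 2·det([[0,1],[-2,0]])
    = 2·(1·1 - 2·0) - 0·(0·1 - 2·-2) + 2·(0·0 - 1·-2)
    = 2·1 - 0·4 + 2·2
    = 2 + 0 + 4 = 6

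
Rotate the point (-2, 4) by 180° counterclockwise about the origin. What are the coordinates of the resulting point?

Rotation matrix for 180°: [[cos 180°, -sin 180°], [sin 180°, cos 180°]] = [[-1, 0], [0, -1]]
[[-1, 0], [0, -1]] × [-2, 4]ᵀ = [2, -4]ᵀ
Result: (2, -4)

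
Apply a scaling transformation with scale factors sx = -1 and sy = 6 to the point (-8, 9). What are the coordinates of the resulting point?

Scaling matrix:
[[-1, 0], [0, 6]]
Result: (-8 × -1, 9 × 6) = (8, 54)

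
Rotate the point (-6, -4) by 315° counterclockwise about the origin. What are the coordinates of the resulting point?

Rotation matrix for 315°: [[cos 315°, -sin 315°], [sin 315°, cos 315°]] ≈ [[0.707107, 0.707107], [-0.707107, 0.707107]]
[[0.707107, 0.707107], [-0.707107, 0.707107]] × [-6, -4]ᵀ ≈ [-7.0711, 1.4142]ᵀ
Result: (-7.0711, 1.4142)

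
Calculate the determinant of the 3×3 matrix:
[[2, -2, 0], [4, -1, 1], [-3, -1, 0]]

Expansion along first row:
det = 2·det([[-1,1],[-1,0]]) - -2·det([[4,1],[-3,0]]) + 0·det([[4,-1],[-3,-1]])
    = 2·(-1·0 - 1·-1) - -2·(4·0 - 1·-3) + 0·(4·-1 - -1·-3)
    = 2·1 - -2·3 + 0·-7
    = 2 + 6 + 0 = 8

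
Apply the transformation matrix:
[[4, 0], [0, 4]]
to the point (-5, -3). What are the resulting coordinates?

Matrix multiplication:
[[4, 0], [0, 4]] × [-5, -3]ᵀ
= [(4)(-5) + (0)(-3), (0)(-5) + (4)(-3)]ᵀ
= [-20, -12]ᵀ
Result: (-20, -12)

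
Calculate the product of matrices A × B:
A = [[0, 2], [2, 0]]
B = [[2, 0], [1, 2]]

Matrix multiplication:
C[0][0] = 0×2 + 2×1 = 2
C[0][1] = 0×0 + 2×2 = 4
C[1][0] = 2×2 + 0×1 = 4
C[1][1] = 2×0 + 0×2 = 0
Result: [[2, 4], [4, 0]]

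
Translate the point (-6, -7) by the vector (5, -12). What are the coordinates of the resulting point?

Translation by (5, -12) (homogeneous matrix [[1, 0, 5], [0, 1, -12], [0, 0, 1]]):
x' = -6 + 5 = -1
y' = -7 + -12 = -19
Result: (-1, -19)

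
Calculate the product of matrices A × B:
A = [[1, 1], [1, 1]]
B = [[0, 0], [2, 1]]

Matrix multiplication:
C[0][0] = 1×0 + 1×2 = 2
C[0][1] = 1×0 + 1×1 = 1
C[1][0] = 1×0 + 1×2 = 2
C[1][1] = 1×0 + 1×1 = 1
Result: [[2, 1], [2, 1]]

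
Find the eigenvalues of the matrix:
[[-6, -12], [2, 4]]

Characteristic equation: det(A - λI) = 0
λ² - (trace)λ + (det) = 0
trace = -6 + 4 = -2, det = (-6)(4) - (-12)(2) = 0
λ² - (-2)λ + (0) = 0
λ = (-2 ± √((-2)² - 4·(0))) / 2 = (-2 ± √4) / 2
Solving: λ = -2, 0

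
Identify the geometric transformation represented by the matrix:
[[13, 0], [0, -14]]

This matrix represents: non-uniform scaling by sx = 13, sy = -14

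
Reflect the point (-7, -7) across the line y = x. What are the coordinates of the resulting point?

Reflection across line y = x: (-7, -7) → (-7, -7)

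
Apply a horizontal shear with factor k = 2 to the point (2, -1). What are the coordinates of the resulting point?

Shear matrix for horizontal shear with factor k = 2:
[[1, 2], [0, 1]]
Result: (2, -1) → (0, -1)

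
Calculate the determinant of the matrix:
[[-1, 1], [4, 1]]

For a 2×2 matrix [[a, b], [c, d]], det = ad - bc
det = (-1)(1) - (1)(4) = -1 - 4 = -5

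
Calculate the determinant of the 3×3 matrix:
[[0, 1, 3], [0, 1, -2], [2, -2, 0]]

Expansion along first row:
det = 0·det([[1,-2],[-2,0]]) - 1·det([[0,-2],[2,0]]) + 3·det([[0,1],[2,-2]])
    = 0·(1·0 - -2·-2) - 1·(0·0 - -2·2) + 3·(0·-2 - 1·2)
    = 0·-4 - 1·4 + 3·-2
    = 0 + -4 + -6 = -10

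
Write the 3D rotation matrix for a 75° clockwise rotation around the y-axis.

Rotation matrix for clockwise 75° around y-axis:
A clockwise rotation by 75° is a counterclockwise rotation by -75°.
cos(-75°) = 0.2588, sin(-75°) = -0.9659
Result: [[0.2588, 0, -0.9659], [0, 1, 0], [0.9659, 0, 0.2588]]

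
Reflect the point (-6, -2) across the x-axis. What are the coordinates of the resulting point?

Reflection across x-axis: (-6, -2) → (-6, 2)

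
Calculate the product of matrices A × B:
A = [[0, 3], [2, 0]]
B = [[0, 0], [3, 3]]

Matrix multiplication:
C[0][0] = 0×0 + 3×3 = 9
C[0][1] = 0×0 + 3×3 = 9
C[1][0] = 2×0 + 0×3 = 0
C[1][1] = 2×0 + 0×3 = 0
Result: [[9, 9], [0, 0]]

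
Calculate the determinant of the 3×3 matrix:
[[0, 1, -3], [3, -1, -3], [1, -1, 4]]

Expansion along first row:
det = 0·det([[-1,-3],[-1,4]]) - 1·det([[3,-3],[1,4]]) + -3·det([[3,-1],[1,-1]])
    = 0·(-1·4 - -3·-1) - 1·(3·4 - -3·1) + -3·(3·-1 - -1·1)
    = 0·-7 - 1·15 + -3·-2
    = 0 + -15 + 6 = -9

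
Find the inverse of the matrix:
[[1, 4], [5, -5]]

For [[a,b],[c,d]], inverse = (1/det)·[[d,-b],[-c,a]]
det = (1)(-5) - (4)(5) = -5 - 20 = -25
Inverse = (1/-25)·[[-5, -4], [-5, 1]]
= [[1/5, 4/25], [1/5, -1/25]]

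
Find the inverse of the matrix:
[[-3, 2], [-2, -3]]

For [[a,b],[c,d]], inverse = (1/det)·[[d,-b],[-c,a]]
det = (-3)(-3) - (2)(-2) = 9 - -4 = 13
Inverse = (1/13)·[[-3, -2], [2, -3]]
= [[-3/13, -2/13], [2/13, -3/13]]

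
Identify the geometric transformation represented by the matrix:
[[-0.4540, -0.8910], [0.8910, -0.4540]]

This matrix represents: rotation by 117° counterclockwise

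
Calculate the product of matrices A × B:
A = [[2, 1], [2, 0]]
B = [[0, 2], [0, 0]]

Matrix multiplication:
C[0][0] = 2×0 + 1×0 = 0
C[0][1] = 2×2 + 1×0 = 4
C[1][0] = 2×0 + 0×0 = 0
C[1][1] = 2×2 + 0×0 = 4
Result: [[0, 4], [0, 4]]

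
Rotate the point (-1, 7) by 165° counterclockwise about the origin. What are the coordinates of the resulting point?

Rotation matrix for 165°: [[cos 165°, -sin 165°], [sin 165°, cos 165°]] ≈ [[-0.965926, -0.258819], [0.258819, -0.965926]]
[[-0.965926, -0.258819], [0.258819, -0.965926]] × [-1, 7]ᵀ ≈ [-0.8458, -7.0203]ᵀ
Result: (-0.8458, -7.0203)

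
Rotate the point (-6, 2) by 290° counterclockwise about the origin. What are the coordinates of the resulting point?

Rotation matrix for 290°: [[cos 290°, -sin 290°], [sin 290°, cos 290°]] ≈ [[0.342020, 0.939693], [-0.939693, 0.342020]]
[[0.342020, 0.939693], [-0.939693, 0.342020]] × [-6, 2]ᵀ ≈ [-0.1727, 6.3222]ᵀ
Result: (-0.1727, 6.3222)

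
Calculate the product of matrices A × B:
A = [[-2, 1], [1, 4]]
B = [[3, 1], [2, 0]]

Matrix multiplication:
C[0][0] = -2×3 + 1×2 = -4
C[0][1] = -2×1 + 1×0 = -2
C[1][0] = 1×3 + 4×2 = 11
C[1][1] = 1×1 + 4×0 = 1
Result: [[-4, -2], [11, 1]]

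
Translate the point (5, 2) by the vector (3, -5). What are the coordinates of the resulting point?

Translation by (3, -5) (homogeneous matrix [[1, 0, 3], [0, 1, -5], [0, 0, 1]]):
x' = 5 + 3 = 8
y' = 2 + -5 = -3
Result: (8, -3)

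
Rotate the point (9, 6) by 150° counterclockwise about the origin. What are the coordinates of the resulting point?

Rotation matrix for 150°: [[cos 150°, -sin 150°], [sin 150°, cos 150°]] ≈ [[-0.866025, -0.500000], [0.500000, -0.866025]]
[[-0.866025, -0.500000], [0.500000, -0.866025]] × [9, 6]ᵀ ≈ [-10.7942, -0.6962]ᵀ
Result: (-10.7942, -0.6962)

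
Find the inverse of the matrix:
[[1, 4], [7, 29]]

For [[a,b],[c,d]], inverse = (1/det)·[[d,-b],[-c,a]]
det = (1)(29) - (4)(7) = 29 - 28 = 1
Inverse = [[29, -4], [-7, 1]]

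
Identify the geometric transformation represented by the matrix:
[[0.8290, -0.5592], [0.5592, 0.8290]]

This matrix represents: rotation by 34° counterclockwise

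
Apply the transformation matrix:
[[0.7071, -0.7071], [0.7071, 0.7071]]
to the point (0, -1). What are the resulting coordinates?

Matrix multiplication:
[[0.7071, -0.7071], [0.7071, 0.7071]] × [0, -1]ᵀ
= [(0.7071)(0) + (-0.7071)(-1), (0.7071)(0) + (0.7071)(-1)]ᵀ
= [0.7071, -0.7071]ᵀ
Result: (0.7071, -0.7071)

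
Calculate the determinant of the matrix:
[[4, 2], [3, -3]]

For a 2×2 matrix [[a, b], [c, d]], det = ad - bc
det = (4)(-3) - (2)(3) = -12 - 6 = -18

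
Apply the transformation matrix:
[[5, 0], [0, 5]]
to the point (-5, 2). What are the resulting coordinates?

Matrix multiplication:
[[5, 0], [0, 5]] × [-5, 2]ᵀ
= [(5)(-5) + (0)(2), (0)(-5) + (5)(2)]ᵀ
= [-25, 10]ᵀ
Result: (-25, 10)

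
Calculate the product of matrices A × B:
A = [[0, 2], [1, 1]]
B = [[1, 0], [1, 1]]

Matrix multiplication:
C[0][0] = 0×1 + 2×1 = 2
C[0][1] = 0×0 + 2×1 = 2
C[1][0] = 1×1 + 1×1 = 2
C[1][1] = 1×0 + 1×1 = 1
Result: [[2, 2], [2, 1]]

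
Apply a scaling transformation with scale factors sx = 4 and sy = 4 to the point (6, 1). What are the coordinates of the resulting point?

Scaling matrix:
[[4, 0], [0, 4]]
Result: (6 × 4, 1 × 4) = (24, 4)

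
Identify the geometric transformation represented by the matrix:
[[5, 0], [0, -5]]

This matrix represents: non-uniform scaling by sx = 5, sy = -5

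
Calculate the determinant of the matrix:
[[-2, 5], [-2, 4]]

For a 2×2 matrix [[a, b], [c, d]], det = ad - bc
det = (-2)(4) - (5)(-2) = -8 - -10 = 2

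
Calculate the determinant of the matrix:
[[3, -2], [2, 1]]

For a 2×2 matrix [[a, b], [c, d]], det = ad - bc
det = (3)(1) - (-2)(2) = 3 - -4 = 7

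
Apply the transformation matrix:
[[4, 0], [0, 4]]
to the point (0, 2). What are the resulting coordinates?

Matrix multiplication:
[[4, 0], [0, 4]] × [0, 2]ᵀ
= [(4)(0) + (0)(2), (0)(0) + (4)(2)]ᵀ
= [0, 8]ᵀ
Result: (0, 8)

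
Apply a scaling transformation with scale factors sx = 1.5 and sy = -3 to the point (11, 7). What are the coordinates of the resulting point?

Scaling matrix:
[[1.50, 0], [0, -3]]
Result: (11 × 1.5, 7 × -3) = (16.5, -21)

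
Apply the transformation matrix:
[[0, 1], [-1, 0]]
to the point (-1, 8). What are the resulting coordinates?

Matrix multiplication:
[[0, 1], [-1, 0]] × [-1, 8]ᵀ
= [(0)(-1) + (1)(8), (-1)(-1) + (0)(8)]ᵀ
= [8, 1]ᵀ
Result: (8, 1)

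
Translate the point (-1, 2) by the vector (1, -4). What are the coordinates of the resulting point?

Translation by (1, -4) (homogeneous matrix [[1, 0, 1], [0, 1, -4], [0, 0, 1]]):
x' = -1 + 1 = 0
y' = 2 + -4 = -2
Result: (0, -2)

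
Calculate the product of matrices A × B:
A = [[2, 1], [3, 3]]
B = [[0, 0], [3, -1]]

Matrix multiplication:
C[0][0] = 2×0 + 1×3 = 3
C[0][1] = 2×0 + 1×-1 = -1
C[1][0] = 3×0 + 3×3 = 9
C[1][1] = 3×0 + 3×-1 = -3
Result: [[3, -1], [9, -3]]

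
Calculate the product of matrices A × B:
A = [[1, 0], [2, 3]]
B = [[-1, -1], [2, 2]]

Matrix multiplication:
C[0][0] = 1×-1 + 0×2 = -1
C[0][1] = 1×-1 + 0×2 = -1
C[1][0] = 2×-1 + 3×2 = 4
C[1][1] = 2×-1 + 3×2 = 4
Result: [[-1, -1], [4, 4]]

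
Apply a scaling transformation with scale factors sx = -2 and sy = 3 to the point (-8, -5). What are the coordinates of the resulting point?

Scaling matrix:
[[-2, 0], [0, 3]]
Result: (-8 × -2, -5 × 3) = (16, -15)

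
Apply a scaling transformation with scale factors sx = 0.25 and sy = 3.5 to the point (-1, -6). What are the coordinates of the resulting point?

Scaling matrix:
[[0.25, 0], [0, 3.50]]
Result: (-1 × 0.25, -6 × 3.5) = (-0.25, -21)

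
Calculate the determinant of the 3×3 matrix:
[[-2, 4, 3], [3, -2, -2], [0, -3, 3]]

Expansion along first row:
det = -2·det([[-2,-2],[-3,3]]) - 4·det([[3,-2],[0,3]]) + 3·det([[3,-2],[0,-3]])
    = -2·(-2·3 - -2·-3) - 4·(3·3 - -2·0) + 3·(3·-3 - -2·0)
    = -2·-12 - 4·9 + 3·-9
    = 24 + -36 + -27 = -39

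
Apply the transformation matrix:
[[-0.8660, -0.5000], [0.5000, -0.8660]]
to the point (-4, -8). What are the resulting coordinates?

Matrix multiplication:
[[-0.8660, -0.5000], [0.5000, -0.8660]] × [-4, -8]ᵀ
= [(-0.8660)(-4) + (-0.5000)(-8), (0.5000)(-4) + (-0.8660)(-8)]ᵀ
= [7.4640, 4.9280]ᵀ
Result: (7.4640, 4.9280)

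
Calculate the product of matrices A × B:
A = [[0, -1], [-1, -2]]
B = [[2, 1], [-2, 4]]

Matrix multiplication:
C[0][0] = 0×2 + -1×-2 = 2
C[0][1] = 0×1 + -1×4 = -4
C[1][0] = -1×2 + -2×-2 = 2
C[1][1] = -1×1 + -2×4 = -9
Result: [[2, -4], [2, -9]]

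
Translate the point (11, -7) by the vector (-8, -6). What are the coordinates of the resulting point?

Translation by (-8, -6) (homogeneous matrix [[1, 0, -8], [0, 1, -6], [0, 0, 1]]):
x' = 11 + -8 = 3
y' = -7 + -6 = -13
Result: (3, -13)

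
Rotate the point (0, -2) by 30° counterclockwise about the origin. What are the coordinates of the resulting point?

Rotation matrix for 30°: [[cos 30°, -sin 30°], [sin 30°, cos 30°]] ≈ [[0.866025, -0.500000], [0.500000, 0.866025]]
[[0.866025, -0.500000], [0.500000, 0.866025]] × [0, -2]ᵀ ≈ [1, -1.7321]ᵀ
Result: (1, -1.7321)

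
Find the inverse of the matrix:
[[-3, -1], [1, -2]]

For [[a,b],[c,d]], inverse = (1/det)·[[d,-b],[-c,a]]
det = (-3)(-2) - (-1)(1) = 6 - -1 = 7
Inverse = (1/7)·[[-2, 1], [-1, -3]]
= [[-2/7, 1/7], [-1/7, -3/7]]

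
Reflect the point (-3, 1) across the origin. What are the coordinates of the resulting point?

Reflection across origin: (-3, 1) → (3, -1)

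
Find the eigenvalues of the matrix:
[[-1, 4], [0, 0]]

Characteristic equation: det(A - λI) = 0
λ² - (trace)λ + (det) = 0
trace = -1 + 0 = -1, det = (-1)(0) - (4)(0) = 0
λ² - (-1)λ + (0) = 0
λ = (-1 ± √((-1)² - 4·(0))) / 2 = (-1 ± √1) / 2
Solving: λ = -1, 0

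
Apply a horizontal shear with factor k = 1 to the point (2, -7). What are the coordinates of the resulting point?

Shear matrix for horizontal shear with factor k = 1:
[[1, 1], [0, 1]]
Result: (2, -7) → (-5, -7)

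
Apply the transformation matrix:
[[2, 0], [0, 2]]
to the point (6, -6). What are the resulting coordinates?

Matrix multiplication:
[[2, 0], [0, 2]] × [6, -6]ᵀ
= [(2)(6) + (0)(-6), (0)(6) + (2)(-6)]ᵀ
= [12, -12]ᵀ
Result: (12, -12)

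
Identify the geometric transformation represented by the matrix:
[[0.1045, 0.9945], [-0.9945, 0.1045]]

This matrix represents: rotation by 276° counterclockwise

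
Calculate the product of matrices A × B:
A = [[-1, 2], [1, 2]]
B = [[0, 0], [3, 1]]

Matrix multiplication:
C[0][0] = -1×0 + 2×3 = 6
C[0][1] = -1×0 + 2×1 = 2
C[1][0] = 1×0 + 2×3 = 6
C[1][1] = 1×0 + 2×1 = 2
Result: [[6, 2], [6, 2]]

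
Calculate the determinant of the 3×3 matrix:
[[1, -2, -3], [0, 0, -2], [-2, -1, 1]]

Expansion along first row:
det = 1·det([[0,-2],[-1,1]]) - -2·det([[0,-2],[-2,1]]) + -3·det([[0,0],[-2,-1]])
    = 1·(0·1 - -2·-1) - -2·(0·1 - -2·-2) + -3·(0·-1 - 0·-2)
    = 1·-2 - -2·-4 + -3·0
    = -2 + -8 + 0 = -10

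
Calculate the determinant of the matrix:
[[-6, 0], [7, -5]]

For a 2×2 matrix [[a, b], [c, d]], det = ad - bc
det = (-6)(-5) - (0)(7) = 30 - 0 = 30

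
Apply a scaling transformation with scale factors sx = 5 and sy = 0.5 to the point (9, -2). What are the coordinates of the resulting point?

Scaling matrix:
[[5, 0], [0, 0.50]]
Result: (9 × 5, -2 × 0.5) = (45, -1)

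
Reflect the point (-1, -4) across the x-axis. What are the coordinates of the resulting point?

Reflection across x-axis: (-1, -4) → (-1, 4)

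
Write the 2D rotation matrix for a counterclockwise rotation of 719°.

Rotation matrix formula: [[cos θ, -sin θ], [sin θ, cos θ]]
For θ = 719°:
cos(719°) = 0.9998
sin(719°) = -0.0175
Result: [[0.9998, 0.0175], [-0.0175, 0.9998]]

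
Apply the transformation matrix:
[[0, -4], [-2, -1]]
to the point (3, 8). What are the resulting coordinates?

Matrix multiplication:
[[0, -4], [-2, -1]] × [3, 8]ᵀ
= [(0)(3) + (-4)(8), (-2)(3) + (-1)(8)]ᵀ
= [-32, -14]ᵀ
Result: (-32, -14)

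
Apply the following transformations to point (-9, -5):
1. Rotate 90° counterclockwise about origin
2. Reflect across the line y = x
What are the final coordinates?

Step 1: Rotate 90° → (5, -9)
Step 2: Reflect across line y = x → (-9, 5)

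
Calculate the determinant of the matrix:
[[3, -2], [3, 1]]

For a 2×2 matrix [[a, b], [c, d]], det = ad - bc
det = (3)(1) - (-2)(3) = 3 - -6 = 9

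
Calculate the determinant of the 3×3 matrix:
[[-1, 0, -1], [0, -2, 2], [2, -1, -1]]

Expansion along first row:
det = -1·det([[-2,2],[-1,-1]]) - 0·det([[0,2],[2,-1]]) + -1·det([[0,-2],[2,-1]])
    = -1·(-2·-1 - 2·-1) - 0·(0·-1 - 2·2) + -1·(0·-1 - -2·2)
    = -1·4 - 0·-4 + -1·4
    = -4 + 0 + -4 = -8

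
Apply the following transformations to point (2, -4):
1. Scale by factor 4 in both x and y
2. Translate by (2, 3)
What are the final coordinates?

Step 1: Scale (2, -4) by 4 → (8, -16)
Step 2: Translate by (2, 3) → (10, -13)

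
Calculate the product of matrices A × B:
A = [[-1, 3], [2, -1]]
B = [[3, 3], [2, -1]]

Matrix multiplication:
C[0][0] = -1×3 + 3×2 = 3
C[0][1] = -1×3 + 3×-1 = -6
C[1][0] = 2×3 + -1×2 = 4
C[1][1] = 2×3 + -1×-1 = 7
Result: [[3, -6], [4, 7]]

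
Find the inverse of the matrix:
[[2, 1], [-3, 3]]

For [[a,b],[c,d]], inverse = (1/det)·[[d,-b],[-c,a]]
det = (2)(3) - (1)(-3) = 6 - -3 = 9
Inverse = (1/9)·[[3, -1], [3, 2]]
= [[1/3, -1/9], [1/3, 2/9]]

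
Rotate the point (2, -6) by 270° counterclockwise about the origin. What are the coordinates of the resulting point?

Rotation matrix for 270°: [[cos 270°, -sin 270°], [sin 270°, cos 270°]] = [[0, 1], [-1, 0]]
[[0, 1], [-1, 0]] × [2, -6]ᵀ = [-6, -2]ᵀ
Result: (-6, -2)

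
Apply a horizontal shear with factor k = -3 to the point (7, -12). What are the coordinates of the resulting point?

Shear matrix for horizontal shear with factor k = -3:
[[1, -3], [0, 1]]
Result: (7, -12) → (43, -12)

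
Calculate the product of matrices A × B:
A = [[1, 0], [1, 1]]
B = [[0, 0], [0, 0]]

Matrix multiplication:
C[0][0] = 1×0 + 0×0 = 0
C[0][1] = 1×0 + 0×0 = 0
C[1][0] = 1×0 + 1×0 = 0
C[1][1] = 1×0 + 1×0 = 0
Result: [[0, 0], [0, 0]]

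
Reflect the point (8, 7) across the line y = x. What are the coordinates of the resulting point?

Reflection across line y = x: (8, 7) → (7, 8)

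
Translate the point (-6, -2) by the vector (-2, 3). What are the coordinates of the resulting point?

Translation by (-2, 3) (homogeneous matrix [[1, 0, -2], [0, 1, 3], [0, 0, 1]]):
x' = -6 + -2 = -8
y' = -2 + 3 = 1
Result: (-8, 1)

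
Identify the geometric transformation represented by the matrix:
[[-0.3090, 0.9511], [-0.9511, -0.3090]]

This matrix represents: rotation by 252° counterclockwise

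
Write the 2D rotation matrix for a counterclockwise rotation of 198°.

Rotation matrix formula: [[cos θ, -sin θ], [sin θ, cos θ]]
For θ = 198°:
cos(198°) = -0.9511
sin(198°) = -0.3090
Result: [[-0.9511, 0.3090], [-0.3090, -0.9511]]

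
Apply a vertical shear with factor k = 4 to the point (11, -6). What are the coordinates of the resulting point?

Shear matrix for vertical shear with factor k = 4:
[[1, 0], [4, 1]]
Result: (11, -6) → (11, 38)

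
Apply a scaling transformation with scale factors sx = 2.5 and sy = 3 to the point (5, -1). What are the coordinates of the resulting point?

Scaling matrix:
[[2.50, 0], [0, 3]]
Result: (5 × 2.5, -1 × 3) = (12.5, -3)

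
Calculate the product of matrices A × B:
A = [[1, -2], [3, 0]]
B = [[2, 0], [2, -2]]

Matrix multiplication:
C[0][0] = 1×2 + -2×2 = -2
C[0][1] = 1×0 + -2×-2 = 4
C[1][0] = 3×2 + 0×2 = 6
C[1][1] = 3×0 + 0×-2 = 0
Result: [[-2, 4], [6, 0]]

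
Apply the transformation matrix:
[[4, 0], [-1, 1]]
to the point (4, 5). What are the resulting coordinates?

Matrix multiplication:
[[4, 0], [-1, 1]] × [4, 5]ᵀ
= [(4)(4) + (0)(5), (-1)(4) + (1)(5)]ᵀ
= [16, 1]ᵀ
Result: (16, 1)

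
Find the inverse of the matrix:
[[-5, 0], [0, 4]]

For [[a,b],[c,d]], inverse = (1/det)·[[d,-b],[-c,a]]
det = (-5)(4) - (0)(0) = -20 - 0 = -20
Inverse = (1/-20)·[[4, 0], [0, -5]]
= [[-1/5, 0], [0, 1/4]]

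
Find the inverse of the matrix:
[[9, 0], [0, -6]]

For [[a,b],[c,d]], inverse = (1/det)·[[d,-b],[-c,a]]
det = (9)(-6) - (0)(0) = -54 - 0 = -54
Inverse = (1/-54)·[[-6, 0], [0, 9]]
= [[1/9, 0], [0, -1/6]]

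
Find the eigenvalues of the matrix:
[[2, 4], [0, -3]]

Characteristic equation: det(A - λI) = 0
λ² - (trace)λ + (det) = 0
trace = 2 + -3 = -1, det = (2)(-3) - (4)(0) = -6
λ² - (-1)λ + (-6) = 0
λ = (-1 ± √((-1)² - 4·(-6))) / 2 = (-1 ± √25) / 2
Solving: λ = -3, 2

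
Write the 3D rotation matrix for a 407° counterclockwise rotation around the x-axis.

Rotation matrix for counterclockwise 407° around x-axis:
cos(407°) = 0.6820, sin(407°) = 0.7314
Result: [[1, 0, 0], [0, 0.6820, -0.7314], [0, 0.7314, 0.6820]]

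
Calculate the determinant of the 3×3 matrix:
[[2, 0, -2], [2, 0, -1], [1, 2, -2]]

Expansion along first row:
det = 2·det([[0,-1],[2,-2]]) - 0·det([[2,-1],[1,-2]]) + -2·det([[2,0],[1,2]])
    = 2·(0·-2 - -1·2) - 0·(2·-2 - -1·1) + -2·(2·2 - 0·1)
    = 2·2 - 0·-3 + -2·4
    = 4 + 0 + -8 = -4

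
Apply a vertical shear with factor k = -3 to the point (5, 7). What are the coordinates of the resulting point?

Shear matrix for vertical shear with factor k = -3:
[[1, 0], [-3, 1]]
Result: (5, 7) → (5, -8)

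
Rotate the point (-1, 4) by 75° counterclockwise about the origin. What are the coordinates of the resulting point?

Rotation matrix for 75°: [[cos 75°, -sin 75°], [sin 75°, cos 75°]] ≈ [[0.258819, -0.965926], [0.965926, 0.258819]]
[[0.258819, -0.965926], [0.965926, 0.258819]] × [-1, 4]ᵀ ≈ [-4.1225, 0.0694]ᵀ
Result: (-4.1225, 0.0694)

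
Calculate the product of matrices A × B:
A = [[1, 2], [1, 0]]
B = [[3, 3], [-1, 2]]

Matrix multiplication:
C[0][0] = 1×3 + 2×-1 = 1
C[0][1] = 1×3 + 2×2 = 7
C[1][0] = 1×3 + 0×-1 = 3
C[1][1] = 1×3 + 0×2 = 3
Result: [[1, 7], [3, 3]]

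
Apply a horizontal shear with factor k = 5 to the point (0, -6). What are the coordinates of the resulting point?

Shear matrix for horizontal shear with factor k = 5:
[[1, 5], [0, 1]]
Result: (0, -6) → (-30, -6)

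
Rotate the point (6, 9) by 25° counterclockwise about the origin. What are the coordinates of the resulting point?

Rotation matrix for 25°: [[cos 25°, -sin 25°], [sin 25°, cos 25°]] ≈ [[0.906308, -0.422618], [0.422618, 0.906308]]
[[0.906308, -0.422618], [0.422618, 0.906308]] × [6, 9]ᵀ ≈ [1.6343, 10.6925]ᵀ
Result: (1.6343, 10.6925)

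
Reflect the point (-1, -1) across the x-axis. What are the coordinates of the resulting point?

Reflection across x-axis: (-1, -1) → (-1, 1)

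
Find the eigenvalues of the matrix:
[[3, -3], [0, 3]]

Characteristic equation: det(A - λI) = 0
λ² - (trace)λ + (det) = 0
trace = 3 + 3 = 6, det = (3)(3) - (-3)(0) = 9
λ² - (6)λ + (9) = 0
λ = (6 ± √((6)² - 4·(9))) / 2 = (6 ± √0) / 2
Solving: λ = 3, 3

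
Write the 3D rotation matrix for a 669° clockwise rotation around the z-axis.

Rotation matrix for clockwise 669° around z-axis:
A clockwise rotation by 669° is a counterclockwise rotation by -669°.
cos(-669°) = 0.6293, sin(-669°) = 0.7771
Result: [[0.6293, -0.7771, 0], [0.7771, 0.6293, 0], [0, 0, 1]]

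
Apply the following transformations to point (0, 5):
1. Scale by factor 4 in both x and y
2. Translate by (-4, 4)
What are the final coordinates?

Step 1: Scale (0, 5) by 4 → (0, 20)
Step 2: Translate by (-4, 4) → (-4, 24)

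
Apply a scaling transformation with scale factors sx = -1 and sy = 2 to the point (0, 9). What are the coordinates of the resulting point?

Scaling matrix:
[[-1, 0], [0, 2]]
Result: (0 × -1, 9 × 2) = (0, 18)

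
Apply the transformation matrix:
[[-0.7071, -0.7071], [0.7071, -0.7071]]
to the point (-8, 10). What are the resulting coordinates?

Matrix multiplication:
[[-0.7071, -0.7071], [0.7071, -0.7071]] × [-8, 10]ᵀ
= [(-0.7071)(-8) + (-0.7071)(10), (0.7071)(-8) + (-0.7071)(10)]ᵀ
= [-1.4142, -12.7278]ᵀ
Result: (-1.4142, -12.7278)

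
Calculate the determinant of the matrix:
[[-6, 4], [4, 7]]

For a 2×2 matrix [[a, b], [c, d]], det = ad - bc
det = (-6)(7) - (4)(4) = -42 - 16 = -58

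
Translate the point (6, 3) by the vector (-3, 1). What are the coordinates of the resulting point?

Translation by (-3, 1) (homogeneous matrix [[1, 0, -3], [0, 1, 1], [0, 0, 1]]):
x' = 6 + -3 = 3
y' = 3 + 1 = 4
Result: (3, 4)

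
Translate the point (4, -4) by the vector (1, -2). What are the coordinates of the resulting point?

Translation by (1, -2) (homogeneous matrix [[1, 0, 1], [0, 1, -2], [0, 0, 1]]):
x' = 4 + 1 = 5
y' = -4 + -2 = -6
Result: (5, -6)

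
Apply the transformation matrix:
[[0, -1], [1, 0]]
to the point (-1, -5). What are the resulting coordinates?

Matrix multiplication:
[[0, -1], [1, 0]] × [-1, -5]ᵀ
= [(0)(-1) + (-1)(-5), (1)(-1) + (0)(-5)]ᵀ
= [5, -1]ᵀ
Result: (5, -1)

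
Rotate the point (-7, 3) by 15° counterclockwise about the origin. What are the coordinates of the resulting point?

Rotation matrix for 15°: [[cos 15°, -sin 15°], [sin 15°, cos 15°]] ≈ [[0.965926, -0.258819], [0.258819, 0.965926]]
[[0.965926, -0.258819], [0.258819, 0.965926]] × [-7, 3]ᵀ ≈ [-7.5379, 1.0860]ᵀ
Result: (-7.5379, 1.0860)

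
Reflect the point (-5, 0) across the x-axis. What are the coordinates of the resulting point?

Reflection across x-axis: (-5, 0) → (-5, 0)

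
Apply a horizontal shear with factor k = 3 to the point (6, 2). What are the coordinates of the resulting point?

Shear matrix for horizontal shear with factor k = 3:
[[1, 3], [0, 1]]
Result: (6, 2) → (12, 2)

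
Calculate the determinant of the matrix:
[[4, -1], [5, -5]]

For a 2×2 matrix [[a, b], [c, d]], det = ad - bc
det = (4)(-5) - (-1)(5) = -20 - -5 = -15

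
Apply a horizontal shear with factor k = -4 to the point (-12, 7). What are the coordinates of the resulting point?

Shear matrix for horizontal shear with factor k = -4:
[[1, -4], [0, 1]]
Result: (-12, 7) → (-40, 7)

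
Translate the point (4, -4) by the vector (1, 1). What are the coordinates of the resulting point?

Translation by (1, 1) (homogeneous matrix [[1, 0, 1], [0, 1, 1], [0, 0, 1]]):
x' = 4 + 1 = 5
y' = -4 + 1 = -3
Result: (5, -3)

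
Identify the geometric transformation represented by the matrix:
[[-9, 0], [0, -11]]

This matrix represents: non-uniform scaling by sx = -9, sy = -11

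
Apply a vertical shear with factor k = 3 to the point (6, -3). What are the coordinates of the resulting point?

Shear matrix for vertical shear with factor k = 3:
[[1, 0], [3, 1]]
Result: (6, -3) → (6, 15)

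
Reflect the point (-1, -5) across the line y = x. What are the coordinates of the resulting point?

Reflection across line y = x: (-1, -5) → (-5, -1)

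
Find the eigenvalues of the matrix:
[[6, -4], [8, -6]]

Characteristic equation: det(A - λI) = 0
λ² - (trace)λ + (det) = 0
trace = 6 + -6 = 0, det = (6)(-6) - (-4)(8) = -4
λ² - (0)λ + (-4) = 0
λ = (0 ± √((0)² - 4·(-4))) / 2 = (0 ± √16) / 2
Solving: λ = -2, 2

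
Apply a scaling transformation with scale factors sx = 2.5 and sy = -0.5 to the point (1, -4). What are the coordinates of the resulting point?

Scaling matrix:
[[2.50, 0], [0, -0.50]]
Result: (1 × 2.5, -4 × -0.5) = (2.5, 2)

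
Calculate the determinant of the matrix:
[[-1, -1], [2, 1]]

For a 2×2 matrix [[a, b], [c, d]], det = ad - bc
det = (-1)(1) - (-1)(2) = -1 - -2 = 1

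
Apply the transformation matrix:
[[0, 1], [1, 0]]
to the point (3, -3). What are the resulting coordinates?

Matrix multiplication:
[[0, 1], [1, 0]] × [3, -3]ᵀ
= [(0)(3) + (1)(-3), (1)(3) + (0)(-3)]ᵀ
= [-3, 3]ᵀ
Result: (-3, 3)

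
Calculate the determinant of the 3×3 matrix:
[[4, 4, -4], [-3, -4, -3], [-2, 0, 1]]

Expansion along first row:
det = 4·det([[-4,-3],[0,1]]) - 4·det([[-3,-3],[-2,1]]) + -4·det([[-3,-4],[-2,0]])
    = 4·(-4·1 - -3·0) - 4·(-3·1 - -3·-2) + -4·(-3·0 - -4·-2)
    = 4·-4 - 4·-9 + -4·-8
    = -16 + 36 + 32 = 52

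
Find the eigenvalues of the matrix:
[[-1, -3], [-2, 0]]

Characteristic equation: det(A - λI) = 0
λ² - (trace)λ + (det) = 0
trace = -1 + 0 = -1, det = (-1)(0) - (-3)(-2) = -6
λ² - (-1)λ + (-6) = 0
λ = (-1 ± √((-1)² - 4·(-6))) / 2 = (-1 ± √25) / 2
Solving: λ = -3, 2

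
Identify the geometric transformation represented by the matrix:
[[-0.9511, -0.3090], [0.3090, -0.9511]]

This matrix represents: rotation by 162° counterclockwise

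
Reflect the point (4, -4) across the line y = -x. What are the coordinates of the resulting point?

Reflection across line y = -x: (4, -4) → (4, -4)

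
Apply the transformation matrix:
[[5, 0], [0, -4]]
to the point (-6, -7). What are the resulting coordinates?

Matrix multiplication:
[[5, 0], [0, -4]] × [-6, -7]ᵀ
= [(5)(-6) + (0)(-7), (0)(-6) + (-4)(-7)]ᵀ
= [-30, 28]ᵀ
Result: (-30, 28)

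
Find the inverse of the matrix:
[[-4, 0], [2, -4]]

For [[a,b],[c,d]], inverse = (1/det)·[[d,-b],[-c,a]]
det = (-4)(-4) - (0)(2) = 16 - 0 = 16
Inverse = (1/16)·[[-4, 0], [-2, -4]]
= [[-1/4, 0], [-1/8, -1/4]]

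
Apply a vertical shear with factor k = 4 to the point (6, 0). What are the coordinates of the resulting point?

Shear matrix for vertical shear with factor k = 4:
[[1, 0], [4, 1]]
Result: (6, 0) → (6, 24)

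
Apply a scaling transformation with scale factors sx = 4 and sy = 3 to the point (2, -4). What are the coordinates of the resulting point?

Scaling matrix:
[[4, 0], [0, 3]]
Result: (2 × 4, -4 × 3) = (8, -12)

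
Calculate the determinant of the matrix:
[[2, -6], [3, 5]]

For a 2×2 matrix [[a, b], [c, d]], det = ad - bc
det = (2)(5) - (-6)(3) = 10 - -18 = 28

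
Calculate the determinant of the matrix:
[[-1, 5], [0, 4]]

For a 2×2 matrix [[a, b], [c, d]], det = ad - bc
det = (-1)(4) - (5)(0) = -4 - 0 = -4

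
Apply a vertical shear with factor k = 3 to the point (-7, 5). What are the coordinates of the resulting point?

Shear matrix for vertical shear with factor k = 3:
[[1, 0], [3, 1]]
Result: (-7, 5) → (-7, -16)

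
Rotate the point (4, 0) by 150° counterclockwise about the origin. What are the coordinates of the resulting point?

Rotation matrix for 150°: [[cos 150°, -sin 150°], [sin 150°, cos 150°]] ≈ [[-0.866025, -0.500000], [0.500000, -0.866025]]
[[-0.866025, -0.500000], [0.500000, -0.866025]] × [4, 0]ᵀ ≈ [-3.4641, 2]ᵀ
Result: (-3.4641, 2)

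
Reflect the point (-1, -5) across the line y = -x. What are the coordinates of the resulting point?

Reflection across line y = -x: (-1, -5) → (5, 1)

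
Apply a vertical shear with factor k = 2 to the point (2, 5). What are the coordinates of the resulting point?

Shear matrix for vertical shear with factor k = 2:
[[1, 0], [2, 1]]
Result: (2, 5) → (2, 9)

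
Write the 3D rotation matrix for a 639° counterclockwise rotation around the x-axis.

Rotation matrix for counterclockwise 639° around x-axis:
cos(639°) = 0.1564, sin(639°) = -0.9877
Result: [[1, 0, 0], [0, 0.1564, 0.9877], [0, -0.9877, 0.1564]]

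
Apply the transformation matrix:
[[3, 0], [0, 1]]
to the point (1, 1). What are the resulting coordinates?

Matrix multiplication:
[[3, 0], [0, 1]] × [1, 1]ᵀ
= [(3)(1) + (0)(1), (0)(1) + (1)(1)]ᵀ
= [3, 1]ᵀ
Result: (3, 1)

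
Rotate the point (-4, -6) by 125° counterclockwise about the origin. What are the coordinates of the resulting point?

Rotation matrix for 125°: [[cos 125°, -sin 125°], [sin 125°, cos 125°]] ≈ [[-0.573576, -0.819152], [0.819152, -0.573576]]
[[-0.573576, -0.819152], [0.819152, -0.573576]] × [-4, -6]ᵀ ≈ [7.2092, 0.1649]ᵀ
Result: (7.2092, 0.1649)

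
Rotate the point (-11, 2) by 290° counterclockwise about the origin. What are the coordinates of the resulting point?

Rotation matrix for 290°: [[cos 290°, -sin 290°], [sin 290°, cos 290°]] ≈ [[0.342020, 0.939693], [-0.939693, 0.342020]]
[[0.342020, 0.939693], [-0.939693, 0.342020]] × [-11, 2]ᵀ ≈ [-1.8828, 11.0207]ᵀ
Result: (-1.8828, 11.0207)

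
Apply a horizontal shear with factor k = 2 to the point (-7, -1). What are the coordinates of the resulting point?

Shear matrix for horizontal shear with factor k = 2:
[[1, 2], [0, 1]]
Result: (-7, -1) → (-9, -1)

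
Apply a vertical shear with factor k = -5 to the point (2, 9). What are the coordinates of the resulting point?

Shear matrix for vertical shear with factor k = -5:
[[1, 0], [-5, 1]]
Result: (2, 9) → (2, -1)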